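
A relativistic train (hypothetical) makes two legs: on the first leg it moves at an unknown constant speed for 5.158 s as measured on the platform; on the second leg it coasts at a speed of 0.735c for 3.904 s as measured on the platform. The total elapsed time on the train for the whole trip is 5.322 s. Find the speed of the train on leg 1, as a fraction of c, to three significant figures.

Leg 1: speed unknown; τ_1 = 5.158/γ_1.
Leg 2: γ = 1/√(1 − 0.735²) = 1/√0.4598 = 1.475; τ_2 = 3.904/1.475 = 2.647 s.
Total proper time: τ_1 + 2.647 = 5.322, so τ_1 = 5.322 − 2.647 = 2.675 s.
γ_1 = 5.158/2.675 = 1.928; β = √(1 − 1/γ²) = √0.7311.

β = 0.855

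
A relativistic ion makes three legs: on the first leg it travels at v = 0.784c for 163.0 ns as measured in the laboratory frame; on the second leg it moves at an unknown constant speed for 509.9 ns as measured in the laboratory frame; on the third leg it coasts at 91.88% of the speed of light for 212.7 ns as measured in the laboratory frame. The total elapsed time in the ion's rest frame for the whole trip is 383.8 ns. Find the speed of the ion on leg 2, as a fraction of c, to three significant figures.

β = 0.921

Leg 1: γ = 1/√(1 − 0.784²) = 1/√0.3853 = 1.611; τ_1 = 163.0/1.611 = 101.2 ns.
Leg 2: speed unknown; τ_2 = 509.9/γ_2.
Leg 3: β = 0.9188; γ = 1/√(1 − 0.9188²) = 1/√0.1558 = 2.533; τ_3 = 212.7/2.533 = 83.96 ns.
Total proper time: 101.2 + τ_2 + 83.96 = 383.8, so τ_2 = 383.8 − 185.1 = 198.7 ns.
γ_2 = 509.9/198.7 = 2.567; β = √(1 − 1/γ²) = √0.8482.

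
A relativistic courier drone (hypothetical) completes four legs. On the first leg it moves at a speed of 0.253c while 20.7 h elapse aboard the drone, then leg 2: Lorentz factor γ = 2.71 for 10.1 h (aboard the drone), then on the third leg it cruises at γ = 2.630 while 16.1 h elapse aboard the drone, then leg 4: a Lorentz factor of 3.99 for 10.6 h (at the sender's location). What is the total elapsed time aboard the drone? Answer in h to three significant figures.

τ = 49.6 h

Leg 1: 20.7 h is already measured aboard the drone.
Leg 2: 10.1 h is already measured aboard the drone.
Leg 3: 16.1 h is already measured aboard the drone.
Leg 4: γ = 3.99; τ_4 = 10.6/3.990 = 2.657 h.
Total: 20.70 + 10.10 + 16.10 + 2.657 h.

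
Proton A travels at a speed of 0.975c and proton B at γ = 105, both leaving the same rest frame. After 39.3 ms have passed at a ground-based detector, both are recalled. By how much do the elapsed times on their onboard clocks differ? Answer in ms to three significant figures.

|τ_A − τ_B| = 8.36 ms

A: γ = 1/√(1 − 0.975²) = 1/√0.04938 = 4.500; τ_A = 39.3/4.500 = 8.733 ms.
B: γ = 105; τ_B = 39.3/105.0 = 0.3743 ms.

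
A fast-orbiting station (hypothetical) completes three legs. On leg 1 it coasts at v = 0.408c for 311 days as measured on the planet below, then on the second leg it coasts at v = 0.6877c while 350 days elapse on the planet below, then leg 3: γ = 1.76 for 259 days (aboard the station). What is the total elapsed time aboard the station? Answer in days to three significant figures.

τ = 797 days

Leg 1: γ = 1/√(1 − 0.408²) = 1/√0.8335 = 1.095; τ_1 = 311/1.095 = 283.9 days.
Leg 2: γ = 1/√(1 − 0.6877²) = 1/√0.5271 = 1.377; τ_2 = 350/1.377 = 254.1 days.
Leg 3: 259 days is already measured aboard the station.
Total: 283.9 + 254.1 + 259.0 days.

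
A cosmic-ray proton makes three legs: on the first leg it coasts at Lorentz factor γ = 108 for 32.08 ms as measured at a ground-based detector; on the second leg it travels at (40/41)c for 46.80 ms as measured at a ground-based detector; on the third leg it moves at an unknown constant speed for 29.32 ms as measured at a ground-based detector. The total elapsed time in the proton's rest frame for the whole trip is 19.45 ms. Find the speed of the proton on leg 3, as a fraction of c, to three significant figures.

Leg 1: γ = 108; τ_1 = 32.08/108.0 = 0.2970 ms.
Leg 2: γ = 1/√(1 − (40/41)²) = 41/9 ≈ 4.556; τ_2 = 46.80/4.556 = 10.27 ms.
Leg 3: speed unknown; τ_3 = 29.32/γ_3.
Total proper time: 0.2970 + 10.27 + τ_3 = 19.45, so τ_3 = 19.45 − 10.57 = 8.880 ms.
γ_3 = 29.32/8.880 = 3.302; β = √(1 − 1/γ²) = √0.9083.

β = 0.953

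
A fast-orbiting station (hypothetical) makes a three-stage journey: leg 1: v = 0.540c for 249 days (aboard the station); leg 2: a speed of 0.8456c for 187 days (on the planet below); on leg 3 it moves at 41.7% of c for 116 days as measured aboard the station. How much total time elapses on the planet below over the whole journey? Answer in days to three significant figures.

Leg 1: γ = 1/√(1 − 0.540²) = 1/√0.7084 = 1.188; Δt_1 = 1.188 × 249 = 295.8 days.
Leg 2: 187 days is already measured on the planet below.
Leg 3: β = 0.417; γ = 1/√(1 − 0.417²) = 1/√0.8261 = 1.100; Δt_3 = 1.100 × 116 = 127.6 days.
Total: 295.8 + 187.0 + 127.6 days.

Δt = 610 days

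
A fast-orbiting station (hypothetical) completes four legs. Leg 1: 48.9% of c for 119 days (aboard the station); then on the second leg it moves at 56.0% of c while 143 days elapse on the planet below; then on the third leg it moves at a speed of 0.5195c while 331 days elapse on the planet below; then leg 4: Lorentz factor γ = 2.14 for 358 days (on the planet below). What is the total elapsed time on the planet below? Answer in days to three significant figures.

Δt = 968 days

Leg 1: β = 0.489; γ = 1/√(1 − 0.489²) = 1/√0.7609 = 1.146; Δt_1 = 1.146 × 119 = 136.4 days.
Leg 2: 143 days is already measured on the planet below.
Leg 3: 331 days is already measured on the planet below.
Leg 4: 358 days is already measured on the planet below.
Total: 136.4 + 143.0 + 331.0 + 358.0 days.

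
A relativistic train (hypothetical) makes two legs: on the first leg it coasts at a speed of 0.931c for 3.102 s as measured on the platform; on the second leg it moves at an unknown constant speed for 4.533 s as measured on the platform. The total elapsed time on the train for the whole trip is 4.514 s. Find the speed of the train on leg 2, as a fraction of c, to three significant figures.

Leg 1: γ = 1/√(1 − 0.931²) = 1/√0.1332 = 2.740; τ_1 = 3.102/2.740 = 1.132 s.
Leg 2: speed unknown; τ_2 = 4.533/γ_2.
Total proper time: 1.132 + τ_2 = 4.514, so τ_2 = 4.514 − 1.132 = 3.382 s.
γ_2 = 4.533/3.382 = 1.340; β = √(1 − 1/γ²) = √0.4435.

β = 0.666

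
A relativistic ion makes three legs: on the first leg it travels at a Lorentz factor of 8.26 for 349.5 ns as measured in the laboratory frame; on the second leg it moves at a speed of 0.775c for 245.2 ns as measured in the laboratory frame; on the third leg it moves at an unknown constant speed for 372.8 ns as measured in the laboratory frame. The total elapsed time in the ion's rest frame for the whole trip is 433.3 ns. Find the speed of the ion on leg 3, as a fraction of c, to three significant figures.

Leg 1: γ = 8.26; τ_1 = 349.5/8.260 = 42.31 ns.
Leg 2: γ = 1/√(1 − 0.775²) = 1/√0.3994 = 1.582; τ_2 = 245.2/1.582 = 155.0 ns.
Leg 3: speed unknown; τ_3 = 372.8/γ_3.
Total proper time: 42.31 + 155.0 + τ_3 = 433.3, so τ_3 = 433.3 − 197.3 = 236.0 ns.
γ_3 = 372.8/236.0 = 1.579; β = √(1 − 1/γ²) = √0.5991.

β = 0.774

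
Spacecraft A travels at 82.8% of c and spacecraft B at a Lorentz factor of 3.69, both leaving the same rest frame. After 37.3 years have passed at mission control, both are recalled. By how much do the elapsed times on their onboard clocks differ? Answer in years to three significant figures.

A: β = 0.828; γ = 1/√(1 − 0.828²) = 1/√0.3144 = 1.783; τ_A = 37.3/1.783 = 20.92 years.
B: γ = 3.69; τ_B = 37.3/3.690 = 10.11 years.

|τ_A − τ_B| = 10.8 years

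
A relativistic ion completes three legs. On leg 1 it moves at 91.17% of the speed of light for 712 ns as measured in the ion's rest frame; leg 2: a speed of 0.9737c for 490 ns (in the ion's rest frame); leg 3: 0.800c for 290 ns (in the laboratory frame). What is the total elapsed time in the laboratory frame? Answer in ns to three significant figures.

Δt = 4170 ns

Leg 1: β = 0.9117; γ = 1/√(1 − 0.9117²) = 1/√0.1688 = 2.434; Δt_1 = 2.434 × 712 = 1733 ns.
Leg 2: γ = 1/√(1 − 0.9737²) = 1/√0.05191 = 4.389; Δt_2 = 4.389 × 490 = 2151 ns.
Leg 3: 290 ns is already measured in the laboratory frame.
Total: 1733 + 2151 + 290.0 ns.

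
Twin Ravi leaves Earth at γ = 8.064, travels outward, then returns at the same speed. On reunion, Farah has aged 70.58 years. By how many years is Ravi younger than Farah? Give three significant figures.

Δt − τ = 61.8 years

γ = 8.064
Ravi's elapsed proper time: τ = 70.58/8.064 = 8.752 years.
Age gap = Δt − τ = 70.58 − 8.752 years.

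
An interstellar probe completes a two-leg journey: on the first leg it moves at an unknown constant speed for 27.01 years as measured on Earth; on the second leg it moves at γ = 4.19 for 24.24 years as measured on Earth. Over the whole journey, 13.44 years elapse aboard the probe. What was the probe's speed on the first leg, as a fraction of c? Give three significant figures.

Leg 1: speed unknown; τ_1 = 27.01/γ_1.
Leg 2: γ = 4.19; τ_2 = 24.24/4.190 = 5.785 years.
Total proper time: τ_1 + 5.785 = 13.44, so τ_1 = 13.44 − 5.785 = 7.655 years.
γ_1 = 27.01/7.655 = 3.529; β = √(1 − 1/γ²) = √0.9197.

β = 0.959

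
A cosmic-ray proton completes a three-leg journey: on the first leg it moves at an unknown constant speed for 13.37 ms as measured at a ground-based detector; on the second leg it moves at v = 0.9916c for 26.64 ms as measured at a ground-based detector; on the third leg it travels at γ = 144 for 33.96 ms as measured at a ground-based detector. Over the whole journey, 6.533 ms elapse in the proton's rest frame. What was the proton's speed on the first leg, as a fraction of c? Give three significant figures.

β = 0.977

Leg 1: speed unknown; τ_1 = 13.37/γ_1.
Leg 2: γ = 1/√(1 − 0.9916²) = 1/√0.01673 = 7.731; τ_2 = 26.64/7.731 = 3.446 ms.
Leg 3: γ = 144; τ_3 = 33.96/144.0 = 0.2358 ms.
Total proper time: τ_1 + 3.446 + 0.2358 = 6.533, so τ_1 = 6.533 − 3.682 = 2.851 ms.
γ_1 = 13.37/2.851 = 4.689; β = √(1 − 1/γ²) = √0.9545.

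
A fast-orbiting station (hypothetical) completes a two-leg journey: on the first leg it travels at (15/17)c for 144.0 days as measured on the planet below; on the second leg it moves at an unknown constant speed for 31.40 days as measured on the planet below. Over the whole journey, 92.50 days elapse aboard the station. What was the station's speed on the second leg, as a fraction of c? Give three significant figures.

Leg 1: γ = 1/√(1 − (15/17)²) = 17/8 = 2.125; τ_1 = 144.0/2.125 = 67.76 days.
Leg 2: speed unknown; τ_2 = 31.40/γ_2.
Total proper time: 67.76 + τ_2 = 92.50, so τ_2 = 92.50 − 67.76 = 24.74 days.
γ_2 = 31.40/24.74 = 1.269; β = √(1 − 1/γ²) = √0.3795.

β = 0.616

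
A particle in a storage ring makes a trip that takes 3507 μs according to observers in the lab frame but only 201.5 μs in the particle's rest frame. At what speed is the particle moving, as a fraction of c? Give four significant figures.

The proper time is measured in the particle's rest frame (both events occur at the particle's location); Δt is measured in the lab frame. γ = Δt/τ = 3507/201.5 = 17.40.
β = √(1 − 1/γ²) = √(1 − 0.003301) = √0.9967

v = 0.9983c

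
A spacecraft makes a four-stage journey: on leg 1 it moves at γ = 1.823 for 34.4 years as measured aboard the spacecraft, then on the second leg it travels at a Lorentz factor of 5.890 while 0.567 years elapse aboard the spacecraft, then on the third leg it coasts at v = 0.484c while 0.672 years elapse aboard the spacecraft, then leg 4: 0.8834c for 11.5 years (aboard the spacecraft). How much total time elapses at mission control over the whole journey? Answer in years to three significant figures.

Δt = 91.4 years

Leg 1: γ = 1.823; Δt_1 = 1.823 × 34.4 = 62.71 years.
Leg 2: γ = 5.890; Δt_2 = 5.890 × 0.567 = 3.340 years.
Leg 3: γ = 1/√(1 − 0.484²) = 1/√0.7657 = 1.143; Δt_3 = 1.143 × 0.672 = 0.7679 years.
Leg 4: γ = 1/√(1 − 0.8834²) = 1/√0.2196 = 2.134; Δt_4 = 2.134 × 11.5 = 24.54 years.
Total: 62.71 + 3.340 + 0.7679 + 24.54 years.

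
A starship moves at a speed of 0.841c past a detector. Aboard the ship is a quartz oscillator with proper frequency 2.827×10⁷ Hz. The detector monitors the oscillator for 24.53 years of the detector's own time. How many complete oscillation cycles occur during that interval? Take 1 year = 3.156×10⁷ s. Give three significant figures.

N = 1.18×10¹⁶

γ = 1/√(1 − 0.841²) = 1/√0.2927 = 1.848
During 24.53 years of lab time, the oscillator's proper time advances by τ = Δt/γ = 24.53/1.848 = 13.27 years = 4.189×10⁸ s.
N = f × τ = 2.827×10⁷ × 4.189×10⁸ = 1.184×10¹⁶.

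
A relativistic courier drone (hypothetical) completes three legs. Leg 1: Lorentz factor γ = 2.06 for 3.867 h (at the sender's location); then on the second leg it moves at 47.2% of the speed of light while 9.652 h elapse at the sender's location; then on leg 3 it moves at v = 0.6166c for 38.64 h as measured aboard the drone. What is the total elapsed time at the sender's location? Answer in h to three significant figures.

Δt = 62.6 h

Leg 1: 3.867 h is already measured at the sender's location.
Leg 2: 9.652 h is already measured at the sender's location.
Leg 3: γ = 1/√(1 − 0.6166²) = 1/√0.6198 = 1.270; Δt_3 = 1.270 × 38.64 = 49.08 h.
Total: 3.867 + 9.652 + 49.08 h.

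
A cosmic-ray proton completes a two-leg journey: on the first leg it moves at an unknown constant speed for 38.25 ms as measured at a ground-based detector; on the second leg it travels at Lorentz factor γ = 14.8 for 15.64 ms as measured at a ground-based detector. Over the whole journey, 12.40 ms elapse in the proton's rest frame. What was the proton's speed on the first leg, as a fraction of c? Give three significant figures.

Leg 1: speed unknown; τ_1 = 38.25/γ_1.
Leg 2: γ = 14.8; τ_2 = 15.64/14.80 = 1.057 ms.
Total proper time: τ_1 + 1.057 = 12.40, so τ_1 = 12.40 − 1.057 = 11.34 ms.
γ_1 = 38.25/11.34 = 3.372; β = √(1 − 1/γ²) = √0.9121.

β = 0.955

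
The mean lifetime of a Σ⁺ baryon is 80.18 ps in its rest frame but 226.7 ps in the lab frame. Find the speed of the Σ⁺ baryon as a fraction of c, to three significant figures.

γ = Δt/τ₀ = 226.7/80.18 = 2.827
β = √(1 − 1/γ²) = √(1 − 0.1251) = √0.8749

β = 0.935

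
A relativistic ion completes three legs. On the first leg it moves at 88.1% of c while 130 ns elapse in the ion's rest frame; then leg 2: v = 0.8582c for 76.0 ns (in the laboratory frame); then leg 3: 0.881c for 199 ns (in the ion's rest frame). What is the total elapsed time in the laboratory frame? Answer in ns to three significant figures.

Δt = 771 ns

Leg 1: β = 0.881; γ = 1/√(1 − 0.881²) = 1/√0.2238 = 2.114; Δt_1 = 2.114 × 130 = 274.8 ns.
Leg 2: 76.0 ns is already measured in the laboratory frame.
Leg 3: γ = 1/√(1 − 0.881²) = 1/√0.2238 = 2.114; Δt_3 = 2.114 × 199 = 420.6 ns.
Total: 274.8 + 76.00 + 420.6 ns.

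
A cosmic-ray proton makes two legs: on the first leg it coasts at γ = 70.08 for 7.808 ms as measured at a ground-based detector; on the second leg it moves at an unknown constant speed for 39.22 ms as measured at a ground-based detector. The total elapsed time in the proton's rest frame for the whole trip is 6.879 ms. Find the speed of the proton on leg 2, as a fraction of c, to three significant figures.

β = 0.985

Leg 1: γ = 70.08; τ_1 = 7.808/70.08 = 0.1114 ms.
Leg 2: speed unknown; τ_2 = 39.22/γ_2.
Total proper time: 0.1114 + τ_2 = 6.879, so τ_2 = 6.879 − 0.1114 = 6.768 ms.
γ_2 = 39.22/6.768 = 5.795; β = √(1 − 1/γ²) = √0.9702.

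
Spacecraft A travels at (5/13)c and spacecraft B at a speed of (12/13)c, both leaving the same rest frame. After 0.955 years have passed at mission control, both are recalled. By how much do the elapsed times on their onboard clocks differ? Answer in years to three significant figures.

|τ_A − τ_B| = 0.514 years

A: γ = 1/√(1 − (5/13)²) = 13/12 ≈ 1.083; τ_A = 0.955/1.083 = 0.8815 years.
B: γ = 1/√(1 − (12/13)²) = 13/5 = 2.600; τ_B = 0.955/2.600 = 0.3673 years.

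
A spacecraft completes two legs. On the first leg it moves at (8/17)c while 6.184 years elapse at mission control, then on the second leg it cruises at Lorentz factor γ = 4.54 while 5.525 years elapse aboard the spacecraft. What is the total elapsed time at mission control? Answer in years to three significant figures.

Δt = 31.3 years

Leg 1: 6.184 years is already measured at mission control.
Leg 2: γ = 4.54; Δt_2 = 4.540 × 5.525 = 25.08 years.
Total: 6.184 + 25.08 years.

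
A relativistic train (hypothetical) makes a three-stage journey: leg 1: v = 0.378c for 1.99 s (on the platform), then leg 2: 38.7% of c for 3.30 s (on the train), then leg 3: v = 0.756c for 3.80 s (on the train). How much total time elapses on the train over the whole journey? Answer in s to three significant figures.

Leg 1: γ = 1/√(1 − 0.378²) = 1/√0.8571 = 1.080; τ_1 = 1.99/1.080 = 1.842 s.
Leg 2: 3.30 s is already measured on the train.
Leg 3: 3.80 s is already measured on the train.
Total: 1.842 + 3.300 + 3.800 s.

τ = 8.94 s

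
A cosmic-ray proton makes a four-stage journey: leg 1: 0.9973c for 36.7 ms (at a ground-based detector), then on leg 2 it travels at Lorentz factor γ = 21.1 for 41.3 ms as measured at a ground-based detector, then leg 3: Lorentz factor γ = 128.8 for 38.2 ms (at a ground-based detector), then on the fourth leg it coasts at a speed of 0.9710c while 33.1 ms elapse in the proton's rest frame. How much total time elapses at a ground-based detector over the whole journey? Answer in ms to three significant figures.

Δt = 255 ms

Leg 1: 36.7 ms is already measured at a ground-based detector.
Leg 2: 41.3 ms is already measured at a ground-based detector.
Leg 3: 38.2 ms is already measured at a ground-based detector.
Leg 4: γ = 1/√(1 − 0.9710²) = 1/√0.05716 = 4.183; Δt_4 = 4.183 × 33.1 = 138.4 ms.
Total: 36.70 + 41.30 + 38.20 + 138.4 ms.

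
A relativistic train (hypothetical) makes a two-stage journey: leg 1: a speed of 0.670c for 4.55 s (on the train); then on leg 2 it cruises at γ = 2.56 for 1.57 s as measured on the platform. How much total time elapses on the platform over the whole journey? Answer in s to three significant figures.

Leg 1: γ = 1/√(1 − 0.670²) = 1/√0.5511 = 1.347; Δt_1 = 1.347 × 4.55 = 6.129 s.
Leg 2: 1.57 s is already measured on the platform.
Total: 6.129 + 1.570 s.

Δt = 7.70 s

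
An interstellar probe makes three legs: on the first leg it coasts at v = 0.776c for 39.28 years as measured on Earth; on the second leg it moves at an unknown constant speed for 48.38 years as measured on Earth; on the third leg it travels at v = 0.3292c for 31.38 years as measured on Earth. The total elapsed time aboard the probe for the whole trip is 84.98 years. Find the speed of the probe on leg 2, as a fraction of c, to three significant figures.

Leg 1: γ = 1/√(1 − 0.776²) = 1/√0.3978 = 1.585; τ_1 = 39.28/1.585 = 24.78 years.
Leg 2: speed unknown; τ_2 = 48.38/γ_2.
Leg 3: γ = 1/√(1 − 0.3292²) = 1/√0.8916 = 1.059; τ_3 = 31.38/1.059 = 29.63 years.
Total proper time: 24.78 + τ_2 + 29.63 = 84.98, so τ_2 = 84.98 − 54.41 = 30.57 years.
γ_2 = 48.38/30.57 = 1.582; β = √(1 − 1/γ²) = √0.6006.

β = 0.775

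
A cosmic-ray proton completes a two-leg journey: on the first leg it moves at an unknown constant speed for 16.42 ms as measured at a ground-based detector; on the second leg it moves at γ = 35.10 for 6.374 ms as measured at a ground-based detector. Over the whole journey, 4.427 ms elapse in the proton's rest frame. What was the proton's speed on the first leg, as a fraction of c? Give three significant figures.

β = 0.966

Leg 1: speed unknown; τ_1 = 16.42/γ_1.
Leg 2: γ = 35.10; τ_2 = 6.374/35.10 = 0.1816 ms.
Total proper time: τ_1 + 0.1816 = 4.427, so τ_1 = 4.427 − 0.1816 = 4.245 ms.
γ_1 = 16.42/4.245 = 3.868; β = √(1 − 1/γ²) = √0.9332.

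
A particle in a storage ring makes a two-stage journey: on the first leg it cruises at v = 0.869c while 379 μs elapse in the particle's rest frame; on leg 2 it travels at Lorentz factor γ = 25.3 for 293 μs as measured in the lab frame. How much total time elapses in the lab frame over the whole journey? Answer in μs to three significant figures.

Δt = 1060 μs

Leg 1: γ = 1/√(1 − 0.869²) = 1/√0.2448 = 2.021; Δt_1 = 2.021 × 379 = 765.9 μs.
Leg 2: 293 μs is already measured in the lab frame.
Total: 765.9 + 293.0 μs.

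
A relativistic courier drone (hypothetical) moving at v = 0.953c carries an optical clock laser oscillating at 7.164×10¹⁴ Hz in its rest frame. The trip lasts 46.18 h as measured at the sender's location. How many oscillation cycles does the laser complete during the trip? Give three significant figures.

N = 3.61×10¹⁹

γ = 1/√(1 − 0.953²) = 1/√0.09179 = 3.301
The oscillator's own cycle count is N = f × τ where τ is the proper time aboard the drone. τ = Δt/γ = 46.18/3.301 = 13.99 h = 5.037×10⁴ s.
N = 7.164×10¹⁴ × 5.037×10⁴ = 3.608×10¹⁹.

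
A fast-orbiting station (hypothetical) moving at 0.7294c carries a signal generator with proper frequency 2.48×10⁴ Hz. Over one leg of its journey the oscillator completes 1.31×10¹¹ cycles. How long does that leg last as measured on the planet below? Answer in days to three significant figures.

γ = 1/√(1 − 0.7294²) = 1/√0.4680 = 1.462
Proper time for N cycles: τ = N/f = 1.31×10¹¹/(2.48×10⁴) = 5.282×10⁶ s = 61.14 days.
Lab-frame duration Δt = γτ = 1.462 × 61.14 = 89.37 days.

Δt = 89.4 days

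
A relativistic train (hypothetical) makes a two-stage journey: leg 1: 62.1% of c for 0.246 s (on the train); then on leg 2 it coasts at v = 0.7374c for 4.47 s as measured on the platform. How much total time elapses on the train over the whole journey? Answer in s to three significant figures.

Leg 1: 0.246 s is already measured on the train.
Leg 2: γ = 1/√(1 − 0.7374²) = 1/√0.4562 = 1.480; τ_2 = 4.47/1.480 = 3.019 s.
Total: 0.2460 + 3.019 s.

τ = 3.27 s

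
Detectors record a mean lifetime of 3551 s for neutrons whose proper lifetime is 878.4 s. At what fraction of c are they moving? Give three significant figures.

v = 0.969c

γ = Δt/τ₀ = 3551/878.4 = 4.043
β = √(1 − 1/γ²) = √(1 − 0.06119) = √0.9388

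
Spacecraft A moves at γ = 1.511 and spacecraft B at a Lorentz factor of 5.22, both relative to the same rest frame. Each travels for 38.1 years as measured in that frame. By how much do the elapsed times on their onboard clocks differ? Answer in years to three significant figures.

A: γ = 1.511; τ_A = 38.1/1.511 = 25.22 years.
B: γ = 5.22; τ_B = 38.1/5.220 = 7.299 years.

|τ_A − τ_B| = 17.9 years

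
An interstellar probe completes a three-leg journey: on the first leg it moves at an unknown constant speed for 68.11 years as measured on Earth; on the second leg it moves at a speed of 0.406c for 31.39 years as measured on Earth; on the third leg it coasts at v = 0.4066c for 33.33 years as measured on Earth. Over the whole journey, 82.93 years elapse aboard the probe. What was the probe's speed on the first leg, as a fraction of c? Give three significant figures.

Leg 1: speed unknown; τ_1 = 68.11/γ_1.
Leg 2: γ = 1/√(1 − 0.406²) = 1/√0.8352 = 1.094; τ_2 = 31.39/1.094 = 28.69 years.
Leg 3: γ = 1/√(1 − 0.4066²) = 1/√0.8347 = 1.095; τ_3 = 33.33/1.095 = 30.45 years.
Total proper time: τ_1 + 28.69 + 30.45 = 82.93, so τ_1 = 82.93 − 59.14 = 23.79 years.
γ_1 = 68.11/23.79 = 2.863; β = √(1 − 1/γ²) = √0.8780.

β = 0.937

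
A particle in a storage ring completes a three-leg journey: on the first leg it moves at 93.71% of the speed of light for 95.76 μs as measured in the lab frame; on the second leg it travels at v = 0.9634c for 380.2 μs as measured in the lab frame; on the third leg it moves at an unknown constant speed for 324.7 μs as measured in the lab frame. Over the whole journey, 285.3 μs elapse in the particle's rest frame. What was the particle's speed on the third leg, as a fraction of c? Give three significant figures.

Leg 1: β = 0.9371; γ = 1/√(1 − 0.9371²) = 1/√0.1218 = 2.865; τ_1 = 95.76/2.865 = 33.43 μs.
Leg 2: γ = 1/√(1 − 0.9634²) = 1/√0.07186 = 3.730; τ_2 = 380.2/3.730 = 101.9 μs.
Leg 3: speed unknown; τ_3 = 324.7/γ_3.
Total proper time: 33.43 + 101.9 + τ_3 = 285.3, so τ_3 = 285.3 − 135.3 = 150.0 μs.
γ_3 = 324.7/150.0 = 2.165; β = √(1 − 1/γ²) = √0.7867.

β = 0.887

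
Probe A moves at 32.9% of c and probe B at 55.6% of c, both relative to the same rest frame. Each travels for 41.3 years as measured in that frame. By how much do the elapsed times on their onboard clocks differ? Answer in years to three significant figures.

|τ_A − τ_B| = 4.67 years

A: β = 0.329; γ = 1/√(1 − 0.329²) = 1/√0.8918 = 1.059; τ_A = 41.3/1.059 = 39.00 years.
B: β = 0.556; γ = 1/√(1 − 0.556²) = 1/√0.6909 = 1.203; τ_B = 41.3/1.203 = 34.33 years.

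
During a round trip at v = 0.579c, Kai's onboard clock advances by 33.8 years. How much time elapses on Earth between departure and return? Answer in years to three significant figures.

γ = 1/√(1 − 0.579²) = 1/√0.6648 = 1.227
Earth-frame duration is the dilated interval: Δt = γτ = 1.227 × 33.8 years.

Δt = 41.5 years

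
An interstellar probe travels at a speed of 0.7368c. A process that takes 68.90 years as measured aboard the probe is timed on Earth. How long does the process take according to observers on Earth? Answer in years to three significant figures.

γ = 1/√(1 − 0.7368²) = 1/√0.4571 = 1.479
The interval measured aboard the probe is the proper time (both events occur at the same place in that frame); the lab-frame interval is Δt = γτ = 1.479 × 68.90 years.

Δt = 102 years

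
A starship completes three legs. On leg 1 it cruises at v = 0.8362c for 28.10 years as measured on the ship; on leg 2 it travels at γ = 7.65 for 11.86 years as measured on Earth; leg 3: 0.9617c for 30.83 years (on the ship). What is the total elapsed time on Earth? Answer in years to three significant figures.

Δt = 176 years

Leg 1: γ = 1/√(1 − 0.8362²) = 1/√0.3008 = 1.823; Δt_1 = 1.823 × 28.10 = 51.24 years.
Leg 2: 11.86 years is already measured on Earth.
Leg 3: γ = 1/√(1 − 0.9617²) = 1/√0.07513 = 3.648; Δt_3 = 3.648 × 30.83 = 112.5 years.
Total: 51.24 + 11.86 + 112.5 years.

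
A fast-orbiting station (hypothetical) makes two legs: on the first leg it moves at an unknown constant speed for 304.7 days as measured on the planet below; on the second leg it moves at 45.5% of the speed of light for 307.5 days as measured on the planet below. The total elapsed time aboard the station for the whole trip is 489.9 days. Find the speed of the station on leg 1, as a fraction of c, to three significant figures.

Leg 1: speed unknown; τ_1 = 304.7/γ_1.
Leg 2: β = 0.455; γ = 1/√(1 − 0.455²) = 1/√0.7930 = 1.123; τ_2 = 307.5/1.123 = 273.8 days.
Total proper time: τ_1 + 273.8 = 489.9, so τ_1 = 489.9 − 273.8 = 216.1 days.
γ_1 = 304.7/216.1 = 1.410; β = √(1 − 1/γ²) = √0.4971.

β = 0.705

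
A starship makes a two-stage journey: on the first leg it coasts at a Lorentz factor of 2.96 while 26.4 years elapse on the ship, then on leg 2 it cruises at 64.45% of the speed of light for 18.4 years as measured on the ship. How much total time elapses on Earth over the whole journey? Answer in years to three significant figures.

Leg 1: γ = 2.96; Δt_1 = 2.960 × 26.4 = 78.14 years.
Leg 2: β = 0.6445; γ = 1/√(1 − 0.6445²) = 1/√0.5846 = 1.308; Δt_2 = 1.308 × 18.4 = 24.06 years.
Total: 78.14 + 24.06 years.

Δt = 102 years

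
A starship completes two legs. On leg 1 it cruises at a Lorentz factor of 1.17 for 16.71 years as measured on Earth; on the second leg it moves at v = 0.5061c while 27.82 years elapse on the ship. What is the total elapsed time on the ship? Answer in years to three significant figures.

τ = 42.1 years

Leg 1: γ = 1.17; τ_1 = 16.71/1.170 = 14.28 years.
Leg 2: 27.82 years is already measured on the ship.
Total: 14.28 + 27.82 years.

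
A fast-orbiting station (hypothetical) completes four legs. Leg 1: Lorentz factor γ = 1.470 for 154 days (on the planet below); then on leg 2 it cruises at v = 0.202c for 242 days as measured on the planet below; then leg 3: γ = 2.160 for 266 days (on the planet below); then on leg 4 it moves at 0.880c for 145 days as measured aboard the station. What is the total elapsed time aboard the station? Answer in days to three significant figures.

Leg 1: γ = 1.470; τ_1 = 154/1.470 = 104.8 days.
Leg 2: γ = 1/√(1 − 0.202²) = 1/√0.9592 = 1.021; τ_2 = 242/1.021 = 237.0 days.
Leg 3: γ = 2.160; τ_3 = 266/2.160 = 123.1 days.
Leg 4: 145 days is already measured aboard the station.
Total: 104.8 + 237.0 + 123.1 + 145.0 days.

τ = 610 days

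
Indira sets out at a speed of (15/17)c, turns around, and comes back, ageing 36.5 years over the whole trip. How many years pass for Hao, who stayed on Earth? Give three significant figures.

γ = 1/√(1 − (15/17)²) = 17/8 = 2.125
Earth-frame duration is the dilated interval: Δt = γτ = 2.125 × 36.5 years.

Δt = 77.6 years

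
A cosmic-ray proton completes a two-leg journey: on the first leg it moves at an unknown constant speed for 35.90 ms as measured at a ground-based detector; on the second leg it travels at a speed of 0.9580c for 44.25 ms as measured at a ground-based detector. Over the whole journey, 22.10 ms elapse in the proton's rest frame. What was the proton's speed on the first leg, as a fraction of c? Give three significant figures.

Leg 1: speed unknown; τ_1 = 35.90/γ_1.
Leg 2: γ = 1/√(1 − 0.9580²) = 1/√0.08224 = 3.487; τ_2 = 44.25/3.487 = 12.69 ms.
Total proper time: τ_1 + 12.69 = 22.10, so τ_1 = 22.10 − 12.69 = 9.411 ms.
γ_1 = 35.90/9.411 = 3.815; β = √(1 − 1/γ²) = √0.9313.

β = 0.965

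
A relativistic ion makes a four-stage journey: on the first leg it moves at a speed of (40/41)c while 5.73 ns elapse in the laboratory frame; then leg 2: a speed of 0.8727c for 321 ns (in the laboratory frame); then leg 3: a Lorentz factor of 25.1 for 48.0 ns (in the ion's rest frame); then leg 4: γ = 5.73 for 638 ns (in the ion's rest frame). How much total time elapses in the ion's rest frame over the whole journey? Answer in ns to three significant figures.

τ = 844 ns

Leg 1: γ = 1/√(1 − (40/41)²) = 41/9 ≈ 4.556; τ_1 = 5.73/4.556 = 1.258 ns.
Leg 2: γ = 1/√(1 − 0.8727²) = 1/√0.2384 = 2.048; τ_2 = 321/2.048 = 156.7 ns.
Leg 3: 48.0 ns is already measured in the ion's rest frame.
Leg 4: 638 ns is already measured in the ion's rest frame.
Total: 1.258 + 156.7 + 48.00 + 638.0 ns.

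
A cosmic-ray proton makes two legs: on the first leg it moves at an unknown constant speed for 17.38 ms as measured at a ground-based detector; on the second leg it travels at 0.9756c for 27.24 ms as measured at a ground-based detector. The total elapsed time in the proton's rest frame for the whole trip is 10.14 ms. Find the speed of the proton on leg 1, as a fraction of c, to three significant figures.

β = 0.971

Leg 1: speed unknown; τ_1 = 17.38/γ_1.
Leg 2: γ = 1/√(1 − 0.9756²) = 1/√0.04820 = 4.555; τ_2 = 27.24/4.555 = 5.981 ms.
Total proper time: τ_1 + 5.981 = 10.14, so τ_1 = 10.14 − 5.981 = 4.159 ms.
γ_1 = 17.38/4.159 = 4.179; β = √(1 − 1/γ²) = √0.9427.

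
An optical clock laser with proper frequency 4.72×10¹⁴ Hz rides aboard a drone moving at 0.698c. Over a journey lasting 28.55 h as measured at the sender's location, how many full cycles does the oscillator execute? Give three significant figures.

γ = 1/√(1 − 0.698²) = 1/√0.5128 = 1.396
The oscillator's own cycle count is N = f × τ where τ is the proper time aboard the drone. τ = Δt/γ = 28.55/1.396 = 20.44 h = 7.360×10⁴ s.
N = 4.72×10¹⁴ × 7.360×10⁴ = 3.474×10¹⁹.

N = 3.47×10¹⁹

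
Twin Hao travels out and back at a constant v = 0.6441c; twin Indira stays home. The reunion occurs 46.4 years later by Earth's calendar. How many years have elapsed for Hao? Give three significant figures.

γ = 1/√(1 − 0.6441²) = 1/√0.5851 = 1.307
Hao's clock measures proper time along the trip: τ = Δt/γ = 46.4/1.307 years.

τ = 35.5 years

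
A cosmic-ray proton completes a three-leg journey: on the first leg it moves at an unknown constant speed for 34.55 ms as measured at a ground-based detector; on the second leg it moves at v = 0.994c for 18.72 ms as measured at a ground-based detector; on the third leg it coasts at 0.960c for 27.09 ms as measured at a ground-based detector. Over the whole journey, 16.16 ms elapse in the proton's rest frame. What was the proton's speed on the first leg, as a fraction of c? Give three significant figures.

Leg 1: speed unknown; τ_1 = 34.55/γ_1.
Leg 2: γ = 1/√(1 − 0.994²) = 1/√0.01196 = 9.142; τ_2 = 18.72/9.142 = 2.048 ms.
Leg 3: γ = 1/√(1 − 0.960²) = 25/7 ≈ 3.571; τ_3 = 27.09/3.571 = 7.585 ms.
Total proper time: τ_1 + 2.048 + 7.585 = 16.16, so τ_1 = 16.16 − 9.633 = 6.527 ms.
γ_1 = 34.55/6.527 = 5.293; β = √(1 − 1/γ²) = √0.9643.

β = 0.982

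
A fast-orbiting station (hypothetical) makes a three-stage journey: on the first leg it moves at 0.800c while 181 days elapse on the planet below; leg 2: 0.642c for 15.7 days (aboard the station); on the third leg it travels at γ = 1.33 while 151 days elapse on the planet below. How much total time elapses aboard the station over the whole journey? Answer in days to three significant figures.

τ = 238 days

Leg 1: γ = 1/√(1 − 0.800²) = 5/3 ≈ 1.667; τ_1 = 181/1.667 = 108.6 days.
Leg 2: 15.7 days is already measured aboard the station.
Leg 3: γ = 1.33; τ_3 = 151/1.330 = 113.5 days.
Total: 108.6 + 15.70 + 113.5 days.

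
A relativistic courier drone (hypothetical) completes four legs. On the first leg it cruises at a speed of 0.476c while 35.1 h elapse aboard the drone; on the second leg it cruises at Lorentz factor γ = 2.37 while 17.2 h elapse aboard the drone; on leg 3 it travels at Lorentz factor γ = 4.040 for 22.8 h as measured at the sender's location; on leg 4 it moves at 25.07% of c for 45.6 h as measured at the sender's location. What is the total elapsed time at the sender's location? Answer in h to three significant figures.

Δt = 149 h

Leg 1: γ = 1/√(1 − 0.476²) = 1/√0.7734 = 1.137; Δt_1 = 1.137 × 35.1 = 39.91 h.
Leg 2: γ = 2.37; Δt_2 = 2.370 × 17.2 = 40.76 h.
Leg 3: 22.8 h is already measured at the sender's location.
Leg 4: 45.6 h is already measured at the sender's location.
Total: 39.91 + 40.76 + 22.80 + 45.60 h.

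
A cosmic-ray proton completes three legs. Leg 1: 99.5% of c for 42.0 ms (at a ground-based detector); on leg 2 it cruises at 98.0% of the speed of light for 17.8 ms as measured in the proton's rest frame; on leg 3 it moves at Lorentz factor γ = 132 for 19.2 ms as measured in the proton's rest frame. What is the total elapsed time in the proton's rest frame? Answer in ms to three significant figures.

Leg 1: β = 0.995; γ = 1/√(1 − 0.995²) = 1/√0.009975 = 10.01; τ_1 = 42.0/10.01 = 4.195 ms.
Leg 2: 17.8 ms is already measured in the proton's rest frame.
Leg 3: 19.2 ms is already measured in the proton's rest frame.
Total: 4.195 + 17.80 + 19.20 ms.

τ = 41.2 ms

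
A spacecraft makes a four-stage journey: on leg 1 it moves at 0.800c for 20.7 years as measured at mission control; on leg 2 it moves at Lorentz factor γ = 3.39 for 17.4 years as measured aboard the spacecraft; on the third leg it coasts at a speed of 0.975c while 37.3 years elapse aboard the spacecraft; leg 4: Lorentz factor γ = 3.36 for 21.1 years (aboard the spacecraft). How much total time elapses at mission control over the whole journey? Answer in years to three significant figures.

Leg 1: 20.7 years is already measured at mission control.
Leg 2: γ = 3.39; Δt_2 = 3.390 × 17.4 = 58.99 years.
Leg 3: γ = 1/√(1 − 0.975²) = 1/√0.04938 = 4.500; Δt_3 = 4.500 × 37.3 = 167.9 years.
Leg 4: γ = 3.36; Δt_4 = 3.360 × 21.1 = 70.90 years.
Total: 20.70 + 58.99 + 167.9 + 70.90 years.

Δt = 318 years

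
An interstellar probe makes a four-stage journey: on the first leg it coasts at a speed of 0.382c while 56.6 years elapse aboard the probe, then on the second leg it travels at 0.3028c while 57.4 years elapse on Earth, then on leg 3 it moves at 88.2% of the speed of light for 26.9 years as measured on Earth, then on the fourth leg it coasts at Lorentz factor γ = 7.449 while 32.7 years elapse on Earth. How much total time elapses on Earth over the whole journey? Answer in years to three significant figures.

Δt = 178 years

Leg 1: γ = 1/√(1 − 0.382²) = 1/√0.8541 = 1.082; Δt_1 = 1.082 × 56.6 = 61.24 years.
Leg 2: 57.4 years is already measured on Earth.
Leg 3: 26.9 years is already measured on Earth.
Leg 4: 32.7 years is already measured on Earth.
Total: 61.24 + 57.40 + 26.90 + 32.70 years.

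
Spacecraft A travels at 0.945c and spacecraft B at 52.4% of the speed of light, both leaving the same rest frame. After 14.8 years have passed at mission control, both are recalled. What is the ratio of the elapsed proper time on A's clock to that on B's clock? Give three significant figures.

A: γ = 1/√(1 − 0.945²) = 1/√0.1070 = 3.057. B: β = 0.524; γ = 1/√(1 − 0.524²) = 1/√0.7254 = 1.174.
τ_A/τ_B = γ_B/γ_A = 1.174/3.057 = 0.3840, so τ_A/τ_B = 0.3840.

τ_A/τ_B = 0.384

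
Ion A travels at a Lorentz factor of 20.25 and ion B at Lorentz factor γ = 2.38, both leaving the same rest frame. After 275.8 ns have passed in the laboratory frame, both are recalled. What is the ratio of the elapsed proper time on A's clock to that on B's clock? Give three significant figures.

A: γ = 20.25. B: γ = 2.38.
τ_A/τ_B = γ_B/γ_A = 2.380/20.25 = 0.1175, so τ_A/τ_B = 0.1175.

τ_A/τ_B = 0.118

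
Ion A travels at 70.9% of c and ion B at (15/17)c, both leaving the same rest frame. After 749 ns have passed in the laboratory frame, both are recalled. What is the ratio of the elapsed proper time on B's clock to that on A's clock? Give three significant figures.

τ_B/τ_A = 0.667

A: β = 0.709; γ = 1/√(1 − 0.709²) = 1/√0.4973 = 1.418. B: γ = 1/√(1 − (15/17)²) = 17/8 = 2.125.
τ_A/τ_B = γ_B/γ_A = 2.125/1.418 = 1.499, so τ_B/τ_A = 0.6673.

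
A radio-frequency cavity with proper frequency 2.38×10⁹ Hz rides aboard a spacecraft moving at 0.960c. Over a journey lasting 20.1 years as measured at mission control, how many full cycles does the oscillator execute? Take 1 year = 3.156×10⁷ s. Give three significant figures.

N = 4.23×10¹⁷

γ = 1/√(1 − 0.960²) = 25/7 ≈ 3.571
The oscillator's own cycle count is N = f × τ where τ is the proper time aboard the spacecraft. τ = Δt/γ = 20.1/3.571 = 5.628 years = 1.776×10⁸ s.
N = 2.38×10⁹ × 1.776×10⁸ = 4.227×10¹⁷.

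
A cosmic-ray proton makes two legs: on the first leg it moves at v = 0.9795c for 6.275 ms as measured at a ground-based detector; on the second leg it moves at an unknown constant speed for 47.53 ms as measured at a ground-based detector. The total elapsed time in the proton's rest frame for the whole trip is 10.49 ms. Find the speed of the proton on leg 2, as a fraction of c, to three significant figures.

β = 0.981

Leg 1: γ = 1/√(1 − 0.9795²) = 1/√0.04058 = 4.964; τ_1 = 6.275/4.964 = 1.264 ms.
Leg 2: speed unknown; τ_2 = 47.53/γ_2.
Total proper time: 1.264 + τ_2 = 10.49, so τ_2 = 10.49 − 1.264 = 9.226 ms.
γ_2 = 47.53/9.226 = 5.152; β = √(1 − 1/γ²) = √0.9623.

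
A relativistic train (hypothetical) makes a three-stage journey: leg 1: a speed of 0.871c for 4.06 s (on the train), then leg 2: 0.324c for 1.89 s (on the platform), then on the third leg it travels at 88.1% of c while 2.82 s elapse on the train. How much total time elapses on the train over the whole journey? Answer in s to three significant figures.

Leg 1: 4.06 s is already measured on the train.
Leg 2: γ = 1/√(1 − 0.324²) = 1/√0.8950 = 1.057; τ_2 = 1.89/1.057 = 1.788 s.
Leg 3: 2.82 s is already measured on the train.
Total: 4.060 + 1.788 + 2.820 s.

τ = 8.67 s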